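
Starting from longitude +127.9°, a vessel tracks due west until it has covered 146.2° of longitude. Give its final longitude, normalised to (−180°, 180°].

Start at +127.9°; shift −146.2° → -18.3°.
-18.3° already lies in (−180°, 180°].

-18.3°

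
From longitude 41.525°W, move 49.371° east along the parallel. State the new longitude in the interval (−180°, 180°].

Start at -41.525°; shift +49.371° → +7.846°.
+7.846° already lies in (−180°, 180°].

7.846°E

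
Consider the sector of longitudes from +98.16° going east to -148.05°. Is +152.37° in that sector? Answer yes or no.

Yes

Band width going east from +98.16° to -148.05°: ((-148.05 − 98.16) mod 360) = 113.79°.
Offset of +152.37° east of the west edge: ((152.37 − 98.16) mod 360) = 54.21°.
54.21° ≤ 113.79° ⇒ inside.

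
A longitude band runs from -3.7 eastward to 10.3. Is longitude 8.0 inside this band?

Yes

Band width going east from -3.7° to +10.3°: ((10.3 − -3.7) mod 360) = 14.0°.
Offset of +8.0° east of the west edge: ((8.0 − -3.7) mod 360) = 11.7°.
11.7° ≤ 14.0° ⇒ inside.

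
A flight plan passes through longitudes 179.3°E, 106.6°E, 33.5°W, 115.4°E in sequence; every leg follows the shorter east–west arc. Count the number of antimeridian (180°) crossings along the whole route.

Leg 1: +179.3° → +106.6°, shortest Δλ = -72.7° (west) — does not cross 180°.
Leg 2: +106.6° → -33.5°, shortest Δλ = -140.1° (west) — does not cross 180°.
Leg 3: -33.5° → +115.4°, shortest Δλ = 148.9° (east) — does not cross 180°.
Total crossings: 0.

0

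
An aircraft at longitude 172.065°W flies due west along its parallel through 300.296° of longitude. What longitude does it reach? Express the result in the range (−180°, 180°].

112.361°W

Start at -172.065°; shift −300.296° → -472.361°.
-472.361° lies outside (−180°, 180°]; add 360° → -112.361°.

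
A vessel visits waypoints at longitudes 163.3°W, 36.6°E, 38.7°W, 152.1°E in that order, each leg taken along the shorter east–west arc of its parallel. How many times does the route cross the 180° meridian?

2

Leg 1: -163.3° → +36.6°, shortest Δλ = -160.1° (west) — crosses 180°.
Leg 2: +36.6° → -38.7°, shortest Δλ = -75.3° (west) — does not cross 180°.
Leg 3: -38.7° → +152.1°, shortest Δλ = -169.2° (west) — crosses 180°.
Total crossings: 2.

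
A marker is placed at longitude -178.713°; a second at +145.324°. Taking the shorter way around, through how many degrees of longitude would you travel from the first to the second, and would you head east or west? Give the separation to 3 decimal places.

35.963° west

Raw difference: 145.324 − -178.713 = 324.037°.
Normalise into (−180°, 180°]: 324.037° − 360° = -35.963°.
Negative ⇒ the second point lies to the west; separation 35.963°.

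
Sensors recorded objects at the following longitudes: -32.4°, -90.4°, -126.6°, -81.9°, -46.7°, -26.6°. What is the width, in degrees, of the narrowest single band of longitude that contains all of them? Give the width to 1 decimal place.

100.0°

Sort the longitudes: -126.6°, -90.4°, -81.9°, -46.7°, -32.4°, -26.6°.
Eastward gaps between consecutive values (wrapping around): 36.2°, 8.5°, 35.2°, 14.3°, 5.8°, 260.0°.
Largest gap = 260.0° ⇒ minimal covering band is its complement: 360° − 260.0° = 100.0°.
Band runs from -126.6° eastward to -26.6°.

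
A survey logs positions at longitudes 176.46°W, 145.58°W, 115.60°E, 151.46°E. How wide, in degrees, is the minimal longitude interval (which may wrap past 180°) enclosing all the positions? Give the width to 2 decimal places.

98.82°

Sort the longitudes: -176.46°, -145.58°, +115.60°, +151.46°.
Eastward gaps between consecutive values (wrapping around): 30.88°, 261.18°, 35.86°, 32.08°.
Largest gap = 261.18° ⇒ minimal covering band is its complement: 360° − 261.18° = 98.82°.
Band runs from +115.60° eastward to -145.58°, crossing the antimeridian.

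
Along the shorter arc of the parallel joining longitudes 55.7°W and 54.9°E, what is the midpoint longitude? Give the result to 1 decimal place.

0.4°W

Signed shortest Δλ from -55.7° to +54.9° is +110.6°.
Midpoint longitude = -55.7° + (+110.6°)/2 = -55.7° + 55.3° = -0.4°.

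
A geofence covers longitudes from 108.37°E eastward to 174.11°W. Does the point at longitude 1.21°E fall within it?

Band width going east from +108.37° to -174.11°: ((-174.11 − 108.37) mod 360) = 77.52°.
Offset of +1.21° east of the west edge: ((1.21 − 108.37) mod 360) = 252.84°.
252.84° > 77.52° ⇒ outside.

No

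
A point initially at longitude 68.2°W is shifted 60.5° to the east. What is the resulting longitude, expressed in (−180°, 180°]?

7.7°W

Start at -68.2°; shift +60.5° → -7.7°.
-7.7° already lies in (−180°, 180°].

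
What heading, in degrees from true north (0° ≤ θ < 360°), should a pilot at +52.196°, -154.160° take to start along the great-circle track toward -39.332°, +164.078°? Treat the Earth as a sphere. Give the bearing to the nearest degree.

211°

Δλ = 164.078 − -154.160 = 318.238°; wrapped into (−180°, 180°]: -41.762°.
θ = atan2( sin Δλ · cos φ₂ , cos φ₁ · sin φ₂ − sin φ₁ · cos φ₂ · cos Δλ )
  = atan2(-0.51517, -0.84436) = -148.611° → normalised to [0°, 360°): 211.389°.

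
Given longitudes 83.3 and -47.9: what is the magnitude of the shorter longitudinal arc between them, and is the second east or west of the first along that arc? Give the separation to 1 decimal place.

Raw difference: -47.9 − 83.3 = -131.2°.
Normalise into (−180°, 180°]: -131.2° stays -131.2°.
Negative ⇒ the second point lies to the west; separation 131.2°.

131.2° west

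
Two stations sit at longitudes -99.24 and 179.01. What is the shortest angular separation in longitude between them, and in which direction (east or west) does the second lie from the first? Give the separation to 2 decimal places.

81.75° west

Raw difference: 179.01 − -99.24 = 278.25°.
Normalise into (−180°, 180°]: 278.25° − 360° = -81.75°.
Negative ⇒ the second point lies to the west; separation 81.75°.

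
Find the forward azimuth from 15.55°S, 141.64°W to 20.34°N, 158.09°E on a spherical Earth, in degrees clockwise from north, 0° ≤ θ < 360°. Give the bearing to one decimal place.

Δλ = 158.09 − -141.64 = 299.73°; wrapped into (−180°, 180°]: -60.27°.
θ = atan2( sin Δλ · cos φ₂ , cos φ₁ · sin φ₂ − sin φ₁ · cos φ₂ · cos Δλ )
  = atan2(-0.81423, 0.45952) = -60.561° → normalised to [0°, 360°): 299.439°.

299.4°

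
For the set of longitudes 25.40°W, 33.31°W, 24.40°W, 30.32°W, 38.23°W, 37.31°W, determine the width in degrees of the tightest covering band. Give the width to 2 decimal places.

Sort the longitudes: -38.23°, -37.31°, -33.31°, -30.32°, -25.40°, -24.40°.
Eastward gaps between consecutive values (wrapping around): 0.92°, 4.00°, 2.99°, 4.92°, 1.00°, 346.17°.
Largest gap = 346.17° ⇒ minimal covering band is its complement: 360° − 346.17° = 13.83°.
Band runs from -38.23° eastward to -24.40°.

13.83°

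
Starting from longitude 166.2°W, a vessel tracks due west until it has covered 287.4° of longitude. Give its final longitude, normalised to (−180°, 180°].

93.6°W

Start at -166.2°; shift −287.4° → -453.6°.
-453.6° lies outside (−180°, 180°]; add 360° → -93.6°.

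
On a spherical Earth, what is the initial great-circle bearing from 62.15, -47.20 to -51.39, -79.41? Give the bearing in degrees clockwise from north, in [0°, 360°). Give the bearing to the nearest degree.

202°

Δλ = -79.41 − -47.20 = -32.21°.
θ = atan2( sin Δλ · cos φ₂ , cos φ₁ · sin φ₂ − sin φ₁ · cos φ₂ · cos Δλ )
  = atan2(-0.33262, -0.83187) = -158.206° → normalised to [0°, 360°): 201.794°.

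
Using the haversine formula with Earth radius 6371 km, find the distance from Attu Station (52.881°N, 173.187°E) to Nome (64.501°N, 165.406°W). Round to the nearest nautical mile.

Δλ = -165.406 − 173.187 = -338.593°; wrapped into (−180°, 180°]: 21.407°.
Δφ = 64.501 − 52.881 = 11.620°.
a = sin²(Δφ/2) + cos φ₁ · cos φ₂ · sin²(Δλ/2) = 0.019209.
c = 2·atan2(√a, √(1−a)) = 0.27809 rad → d = 6371·c ≈ 1771.69 km ≈ 956.64 nmi.

957 nmi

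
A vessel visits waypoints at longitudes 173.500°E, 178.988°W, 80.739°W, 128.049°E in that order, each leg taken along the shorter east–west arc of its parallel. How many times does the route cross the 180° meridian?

2

Leg 1: +173.500° → -178.988°, shortest Δλ = 7.512° (east) — crosses 180°.
Leg 2: -178.988° → -80.739°, shortest Δλ = 98.249° (east) — does not cross 180°.
Leg 3: -80.739° → +128.049°, shortest Δλ = -151.212° (west) — crosses 180°.
Total crossings: 2.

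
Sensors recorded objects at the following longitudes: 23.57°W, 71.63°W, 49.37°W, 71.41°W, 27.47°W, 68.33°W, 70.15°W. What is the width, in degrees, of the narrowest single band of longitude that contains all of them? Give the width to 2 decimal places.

48.06°

Sort the longitudes: -71.63°, -71.41°, -70.15°, -68.33°, -49.37°, -27.47°, -23.57°.
Eastward gaps between consecutive values (wrapping around): 0.22°, 1.26°, 1.82°, 18.96°, 21.90°, 3.90°, 311.94°.
Largest gap = 311.94° ⇒ minimal covering band is its complement: 360° − 311.94° = 48.06°.
Band runs from -71.63° eastward to -23.57°.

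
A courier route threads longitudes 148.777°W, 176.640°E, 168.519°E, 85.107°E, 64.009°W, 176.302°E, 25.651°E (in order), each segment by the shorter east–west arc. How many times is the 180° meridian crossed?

Leg 1: -148.777° → +176.640°, shortest Δλ = -34.583° (west) — crosses 180°.
Leg 2: +176.640° → +168.519°, shortest Δλ = -8.121° (west) — does not cross 180°.
Leg 3: +168.519° → +85.107°, shortest Δλ = -83.412° (west) — does not cross 180°.
Leg 4: +85.107° → -64.009°, shortest Δλ = -149.116° (west) — does not cross 180°.
Leg 5: -64.009° → +176.302°, shortest Δλ = -119.689° (west) — crosses 180°.
Leg 6: +176.302° → +25.651°, shortest Δλ = -150.651° (west) — does not cross 180°.
Total crossings: 2.

2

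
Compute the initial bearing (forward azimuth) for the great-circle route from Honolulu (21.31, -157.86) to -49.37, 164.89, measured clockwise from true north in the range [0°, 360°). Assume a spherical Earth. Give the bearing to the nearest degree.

204°

Δλ = 164.89 − -157.86 = 322.75°; wrapped into (−180°, 180°]: -37.25°.
θ = atan2( sin Δλ · cos φ₂ , cos φ₁ · sin φ₂ − sin φ₁ · cos φ₂ · cos Δλ )
  = atan2(-0.39415, -0.89541) = -156.241° → normalised to [0°, 360°): 203.759°.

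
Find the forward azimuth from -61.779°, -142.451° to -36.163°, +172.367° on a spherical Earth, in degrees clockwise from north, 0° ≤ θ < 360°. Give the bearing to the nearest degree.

Δλ = 172.367 − -142.451 = 314.818°; wrapped into (−180°, 180°]: -45.182°.
θ = atan2( sin Δλ · cos φ₂ , cos φ₁ · sin φ₂ − sin φ₁ · cos φ₂ · cos Δλ )
  = atan2(-0.57269, 0.22238) = -68.778° → normalised to [0°, 360°): 291.222°.

291°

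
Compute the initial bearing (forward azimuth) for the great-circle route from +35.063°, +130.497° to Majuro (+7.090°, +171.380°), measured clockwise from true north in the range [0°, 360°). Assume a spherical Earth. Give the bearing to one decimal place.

Δλ = 171.380 − 130.497 = 40.883°.
θ = atan2( sin Δλ · cos φ₂ , cos φ₁ · sin φ₂ − sin φ₁ · cos φ₂ · cos Δλ )
  = atan2(0.64951, -0.32998) = 116.933° → normalised to [0°, 360°): 116.933°.

116.9°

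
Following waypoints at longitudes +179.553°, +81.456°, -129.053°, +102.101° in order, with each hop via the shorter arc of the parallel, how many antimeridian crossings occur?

2

Leg 1: +179.553° → +81.456°, shortest Δλ = -98.097° (west) — does not cross 180°.
Leg 2: +81.456° → -129.053°, shortest Δλ = 149.491° (east) — crosses 180°.
Leg 3: -129.053° → +102.101°, shortest Δλ = -128.846° (west) — crosses 180°.
Total crossings: 2.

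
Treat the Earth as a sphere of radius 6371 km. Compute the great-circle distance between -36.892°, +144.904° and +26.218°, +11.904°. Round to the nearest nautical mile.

Δλ = 11.904 − 144.904 = -133.000°.
Δφ = 26.218 − -36.892 = 63.110°.
a = sin²(Δφ/2) + cos φ₁ · cos φ₂ · sin²(Δλ/2) = 0.877267.
c = 2·atan2(√a, √(1−a)) = 2.42574 rad → d = 6371·c ≈ 15454.40 km ≈ 8344.71 nmi.

8345 nmi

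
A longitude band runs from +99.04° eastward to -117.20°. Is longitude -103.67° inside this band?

Band width going east from +99.04° to -117.20°: ((-117.20 − 99.04) mod 360) = 143.76°.
Offset of -103.67° east of the west edge: ((-103.67 − 99.04) mod 360) = 157.29°.
157.29° > 143.76° ⇒ outside.

No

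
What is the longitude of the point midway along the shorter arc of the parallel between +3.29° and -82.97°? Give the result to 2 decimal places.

Signed shortest Δλ from +3.29° to -82.97° is -86.26°.
Midpoint longitude = +3.29° + (-86.26°)/2 = +3.29° − 43.13° = -39.84°.

-39.84°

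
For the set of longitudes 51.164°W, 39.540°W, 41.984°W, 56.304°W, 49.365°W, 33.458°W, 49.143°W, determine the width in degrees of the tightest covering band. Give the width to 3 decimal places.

Sort the longitudes: -56.304°, -51.164°, -49.365°, -49.143°, -41.984°, -39.540°, -33.458°.
Eastward gaps between consecutive values (wrapping around): 5.140°, 1.799°, 0.222°, 7.159°, 2.444°, 6.082°, 337.154°.
Largest gap = 337.154° ⇒ minimal covering band is its complement: 360° − 337.154° = 22.846°.
Band runs from -56.304° eastward to -33.458°.

22.846°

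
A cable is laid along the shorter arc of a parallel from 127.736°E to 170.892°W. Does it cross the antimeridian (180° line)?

Yes

Naïve |-170.892 − 127.736| = 298.628° > 180°, so the shorter arc goes the other way round — across 180°.
Signed shortest Δλ = ((-170.892 − 127.736 + 180) mod 360) − 180 = 61.372°.
Going east by 61.372° from +127.736° passes through 180° before reaching -170.892°.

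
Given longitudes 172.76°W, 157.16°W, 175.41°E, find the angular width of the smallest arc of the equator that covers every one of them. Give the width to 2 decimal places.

27.43°

Sort the longitudes: -172.76°, -157.16°, +175.41°.
Eastward gaps between consecutive values (wrapping around): 15.60°, 332.57°, 11.83°.
Largest gap = 332.57° ⇒ minimal covering band is its complement: 360° − 332.57° = 27.43°.
Band runs from +175.41° eastward to -157.16°, crossing the antimeridian.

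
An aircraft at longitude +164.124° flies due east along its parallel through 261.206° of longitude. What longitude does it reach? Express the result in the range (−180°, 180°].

Start at +164.124°; shift +261.206° → +425.330°.
+425.330° lies outside (−180°, 180°]; subtract 360° → +65.330°.

+65.330°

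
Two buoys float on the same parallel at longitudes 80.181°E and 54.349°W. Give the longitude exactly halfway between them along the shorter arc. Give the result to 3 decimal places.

12.916°E

Signed shortest Δλ from +80.181° to -54.349° is -134.530°.
Midpoint longitude = +80.181° + (-134.530°)/2 = +80.181° − 67.265° = +12.916°.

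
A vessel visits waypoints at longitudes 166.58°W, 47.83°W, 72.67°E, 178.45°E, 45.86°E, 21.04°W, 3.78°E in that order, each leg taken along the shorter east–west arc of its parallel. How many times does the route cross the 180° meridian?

Leg 1: -166.58° → -47.83°, shortest Δλ = 118.75° (east) — does not cross 180°.
Leg 2: -47.83° → +72.67°, shortest Δλ = 120.5° (east) — does not cross 180°.
Leg 3: +72.67° → +178.45°, shortest Δλ = 105.78° (east) — does not cross 180°.
Leg 4: +178.45° → +45.86°, shortest Δλ = -132.59° (west) — does not cross 180°.
Leg 5: +45.86° → -21.04°, shortest Δλ = -66.9° (west) — does not cross 180°.
Leg 6: -21.04° → +3.78°, shortest Δλ = 24.82° (east) — does not cross 180°.
Total crossings: 0.

0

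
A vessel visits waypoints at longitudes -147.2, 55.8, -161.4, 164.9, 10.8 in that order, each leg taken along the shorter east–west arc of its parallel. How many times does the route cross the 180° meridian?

3

Leg 1: -147.2° → +55.8°, shortest Δλ = -157.0° (west) — crosses 180°.
Leg 2: +55.8° → -161.4°, shortest Δλ = 142.8° (east) — crosses 180°.
Leg 3: -161.4° → +164.9°, shortest Δλ = -33.7° (west) — crosses 180°.
Leg 4: +164.9° → +10.8°, shortest Δλ = -154.1° (west) — does not cross 180°.
Total crossings: 3.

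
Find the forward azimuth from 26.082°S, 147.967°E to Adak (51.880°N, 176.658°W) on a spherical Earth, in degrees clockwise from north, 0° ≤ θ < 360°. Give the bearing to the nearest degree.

Δλ = -176.658 − 147.967 = -324.625°; wrapped into (−180°, 180°]: 35.375°.
θ = atan2( sin Δλ · cos φ₂ , cos φ₁ · sin φ₂ − sin φ₁ · cos φ₂ · cos Δλ )
  = atan2(0.35738, 0.92790) = 21.064° → normalised to [0°, 360°): 21.064°.

21°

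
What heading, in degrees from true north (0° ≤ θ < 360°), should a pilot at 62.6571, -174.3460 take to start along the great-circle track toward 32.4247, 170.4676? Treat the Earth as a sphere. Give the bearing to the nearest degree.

Δλ = 170.4676 − -174.3460 = 344.8136°; wrapped into (−180°, 180°]: -15.1864°.
θ = atan2( sin Δλ · cos φ₂ , cos φ₁ · sin φ₂ − sin φ₁ · cos φ₂ · cos Δλ )
  = atan2(-0.22112, -0.47732) = -155.144° → normalised to [0°, 360°): 204.856°.

205°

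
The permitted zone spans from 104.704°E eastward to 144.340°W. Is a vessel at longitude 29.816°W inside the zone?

Band width going east from +104.704° to -144.340°: ((-144.340 − 104.704) mod 360) = 110.956°.
Offset of -29.816° east of the west edge: ((-29.816 − 104.704) mod 360) = 225.480°.
225.480° > 110.956° ⇒ outside.

No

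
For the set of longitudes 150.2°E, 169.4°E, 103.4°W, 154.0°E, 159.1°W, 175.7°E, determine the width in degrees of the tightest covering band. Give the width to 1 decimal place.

Sort the longitudes: -159.1°, -103.4°, +150.2°, +154.0°, +169.4°, +175.7°.
Eastward gaps between consecutive values (wrapping around): 55.7°, 253.6°, 3.8°, 15.4°, 6.3°, 25.2°.
Largest gap = 253.6° ⇒ minimal covering band is its complement: 360° − 253.6° = 106.4°.
Band runs from +150.2° eastward to -103.4°, crossing the antimeridian.

106.4°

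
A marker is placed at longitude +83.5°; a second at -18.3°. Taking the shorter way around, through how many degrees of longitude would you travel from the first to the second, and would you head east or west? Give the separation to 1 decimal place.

101.8° west

Raw difference: -18.3 − 83.5 = -101.8°.
Normalise into (−180°, 180°]: -101.8° stays -101.8°.
Negative ⇒ the second point lies to the west; separation 101.8°.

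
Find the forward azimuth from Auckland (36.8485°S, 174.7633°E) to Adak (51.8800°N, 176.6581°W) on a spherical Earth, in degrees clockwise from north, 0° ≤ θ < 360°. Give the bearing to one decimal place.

5.3°

Δλ = -176.6581 − 174.7633 = -351.4214°; wrapped into (−180°, 180°]: 8.5786°.
θ = atan2( sin Δλ · cos φ₂ , cos φ₁ · sin φ₂ − sin φ₁ · cos φ₂ · cos Δλ )
  = atan2(0.09208, 0.99561) = 5.284° → normalised to [0°, 360°): 5.284°.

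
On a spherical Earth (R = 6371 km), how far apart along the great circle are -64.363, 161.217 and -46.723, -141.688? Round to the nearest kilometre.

3910 km

Δλ = -141.688 − 161.217 = -302.905°; wrapped into (−180°, 180°]: 57.095°.
Δφ = -46.723 − -64.363 = 17.640°.
a = sin²(Δφ/2) + cos φ₁ · cos φ₂ · sin²(Δλ/2) = 0.091248.
c = 2·atan2(√a, √(1−a)) = 0.61373 rad → d = 6371·c ≈ 3910.09 km.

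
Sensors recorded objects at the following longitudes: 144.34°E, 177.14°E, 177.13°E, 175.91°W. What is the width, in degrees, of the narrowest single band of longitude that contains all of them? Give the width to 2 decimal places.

Sort the longitudes: -175.91°, +144.34°, +177.13°, +177.14°.
Eastward gaps between consecutive values (wrapping around): 320.25°, 32.79°, 0.01°, 6.95°.
Largest gap = 320.25° ⇒ minimal covering band is its complement: 360° − 320.25° = 39.75°.
Band runs from +144.34° eastward to -175.91°, crossing the antimeridian.

39.75°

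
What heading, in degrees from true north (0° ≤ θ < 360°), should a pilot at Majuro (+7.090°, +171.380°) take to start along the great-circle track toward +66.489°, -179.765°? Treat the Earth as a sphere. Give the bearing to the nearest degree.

Δλ = -179.765 − 171.380 = -351.145°; wrapped into (−180°, 180°]: 8.855°.
θ = atan2( sin Δλ · cos φ₂ , cos φ₁ · sin φ₂ − sin φ₁ · cos φ₂ · cos Δλ )
  = atan2(0.06141, 0.86132) = 4.078° → normalised to [0°, 360°): 4.078°.

4°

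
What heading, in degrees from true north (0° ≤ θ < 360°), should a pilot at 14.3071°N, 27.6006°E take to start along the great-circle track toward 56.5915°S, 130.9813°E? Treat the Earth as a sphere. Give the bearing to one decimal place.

Δλ = 130.9813 − 27.6006 = 103.3807°.
θ = atan2( sin Δλ · cos φ₂ , cos φ₁ · sin φ₂ − sin φ₁ · cos φ₂ · cos Δλ )
  = atan2(0.53566, -0.77739) = 145.431° → normalised to [0°, 360°): 145.431°.

145.4°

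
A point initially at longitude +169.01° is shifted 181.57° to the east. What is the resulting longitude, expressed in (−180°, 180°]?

-9.42°

Start at +169.01°; shift +181.57° → +350.58°.
+350.58° lies outside (−180°, 180°]; subtract 360° → -9.42°.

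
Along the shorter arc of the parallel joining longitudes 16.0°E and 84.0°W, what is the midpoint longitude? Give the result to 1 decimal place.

34.0°W

Signed shortest Δλ from +16.0° to -84.0° is -100.0°.
Midpoint longitude = +16.0° + (-100.0°)/2 = +16.0° − 50.0° = -34.0°.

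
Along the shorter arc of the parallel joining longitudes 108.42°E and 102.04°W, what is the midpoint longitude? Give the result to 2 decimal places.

176.81°W

Signed shortest Δλ from +108.42° to -102.04° is +149.54°.
Midpoint longitude = +108.42° + (+149.54°)/2 = +108.42° + 74.77° = +183.19°.
Normalise into (−180°, 180°]: -176.81°.
(The naïve average (+108.42 + -102.04)/2 = 3.19° is on the wrong side of the globe.)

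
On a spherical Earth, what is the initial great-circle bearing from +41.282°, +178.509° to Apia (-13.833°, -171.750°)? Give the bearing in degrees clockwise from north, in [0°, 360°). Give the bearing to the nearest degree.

Δλ = -171.750 − 178.509 = -350.259°; wrapped into (−180°, 180°]: 9.741°.
θ = atan2( sin Δλ · cos φ₂ , cos φ₁ · sin φ₂ − sin φ₁ · cos φ₂ · cos Δλ )
  = atan2(0.16429, -0.81107) = 168.549° → normalised to [0°, 360°): 168.549°.

169°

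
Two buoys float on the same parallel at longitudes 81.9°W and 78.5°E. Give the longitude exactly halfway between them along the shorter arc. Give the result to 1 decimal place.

Signed shortest Δλ from -81.9° to +78.5° is +160.4°.
Midpoint longitude = -81.9° + (+160.4°)/2 = -81.9° + 80.2° = -1.7°.

1.7°W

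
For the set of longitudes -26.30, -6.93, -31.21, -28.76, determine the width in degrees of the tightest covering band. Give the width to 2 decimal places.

24.28°

Sort the longitudes: -31.21°, -28.76°, -26.30°, -6.93°.
Eastward gaps between consecutive values (wrapping around): 2.45°, 2.46°, 19.37°, 335.72°.
Largest gap = 335.72° ⇒ minimal covering band is its complement: 360° − 335.72° = 24.28°.
Band runs from -31.21° eastward to -6.93°.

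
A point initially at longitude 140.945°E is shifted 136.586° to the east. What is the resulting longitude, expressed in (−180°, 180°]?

Start at +140.945°; shift +136.586° → +277.531°.
+277.531° lies outside (−180°, 180°]; subtract 360° → -82.469°.

82.469°W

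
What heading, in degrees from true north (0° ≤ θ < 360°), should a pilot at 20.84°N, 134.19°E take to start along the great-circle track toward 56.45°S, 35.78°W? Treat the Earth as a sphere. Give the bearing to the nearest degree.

Δλ = -35.78 − 134.19 = -169.97°.
θ = atan2( sin Δλ · cos φ₂ , cos φ₁ · sin φ₂ − sin φ₁ · cos φ₂ · cos Δλ )
  = atan2(-0.09625, -0.58527) = -170.661° → normalised to [0°, 360°): 189.339°.

189°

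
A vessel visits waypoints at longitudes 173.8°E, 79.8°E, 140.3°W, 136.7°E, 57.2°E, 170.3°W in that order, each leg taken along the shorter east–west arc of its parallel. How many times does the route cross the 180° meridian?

3

Leg 1: +173.8° → +79.8°, shortest Δλ = -94.0° (west) — does not cross 180°.
Leg 2: +79.8° → -140.3°, shortest Δλ = 139.9° (east) — crosses 180°.
Leg 3: -140.3° → +136.7°, shortest Δλ = -83.0° (west) — crosses 180°.
Leg 4: +136.7° → +57.2°, shortest Δλ = -79.5° (west) — does not cross 180°.
Leg 5: +57.2° → -170.3°, shortest Δλ = 132.5° (east) — crosses 180°.
Total crossings: 3.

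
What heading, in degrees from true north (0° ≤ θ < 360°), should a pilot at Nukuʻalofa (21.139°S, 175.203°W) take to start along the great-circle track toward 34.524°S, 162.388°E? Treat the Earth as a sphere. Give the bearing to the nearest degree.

231°

Δλ = 162.388 − -175.203 = 337.591°; wrapped into (−180°, 180°]: -22.409°.
θ = atan2( sin Δλ · cos φ₂ , cos φ₁ · sin φ₂ − sin φ₁ · cos φ₂ · cos Δλ )
  = atan2(-0.31408, -0.25393) = -128.955° → normalised to [0°, 360°): 231.045°.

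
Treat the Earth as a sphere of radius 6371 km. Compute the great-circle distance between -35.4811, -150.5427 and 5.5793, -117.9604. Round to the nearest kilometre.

5694 km

Δλ = -117.9604 − -150.5427 = 32.5823°.
Δφ = 5.5793 − -35.4811 = 41.0604°.
a = sin²(Δφ/2) + cos φ₁ · cos φ₂ · sin²(Δλ/2) = 0.186766.
c = 2·atan2(√a, √(1−a)) = 0.89378 rad → d = 6371·c ≈ 5694.29 km.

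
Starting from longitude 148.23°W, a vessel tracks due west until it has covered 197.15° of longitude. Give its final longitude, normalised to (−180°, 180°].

Start at -148.23°; shift −197.15° → -345.38°.
-345.38° lies outside (−180°, 180°]; add 360° → +14.62°.

14.62°E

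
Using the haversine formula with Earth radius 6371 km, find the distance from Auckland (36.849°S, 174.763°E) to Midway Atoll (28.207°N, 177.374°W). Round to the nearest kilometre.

7280 km

Δλ = -177.374 − 174.763 = -352.137°; wrapped into (−180°, 180°]: 7.863°.
Δφ = 28.207 − -36.849 = 65.056°.
a = sin²(Δφ/2) + cos φ₁ · cos φ₂ · sin²(Δλ/2) = 0.292449.
c = 2·atan2(√a, √(1−a)) = 1.14274 rad → d = 6371·c ≈ 7280.41 km.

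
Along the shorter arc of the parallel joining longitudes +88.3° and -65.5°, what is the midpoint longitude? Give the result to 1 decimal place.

+11.4°

Signed shortest Δλ from +88.3° to -65.5° is -153.8°.
Midpoint longitude = +88.3° + (-153.8°)/2 = +88.3° − 76.9° = +11.4°.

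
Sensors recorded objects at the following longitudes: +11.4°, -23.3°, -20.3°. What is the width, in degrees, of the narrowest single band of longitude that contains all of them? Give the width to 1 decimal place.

34.7°

Sort the longitudes: -23.3°, -20.3°, +11.4°.
Eastward gaps between consecutive values (wrapping around): 3.0°, 31.7°, 325.3°.
Largest gap = 325.3° ⇒ minimal covering band is its complement: 360° − 325.3° = 34.7°.
Band runs from -23.3° eastward to +11.4°.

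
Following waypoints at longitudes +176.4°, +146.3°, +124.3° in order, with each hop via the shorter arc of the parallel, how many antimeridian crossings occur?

Leg 1: +176.4° → +146.3°, shortest Δλ = -30.1° (west) — does not cross 180°.
Leg 2: +146.3° → +124.3°, shortest Δλ = -22.0° (west) — does not cross 180°.
Total crossings: 0.

0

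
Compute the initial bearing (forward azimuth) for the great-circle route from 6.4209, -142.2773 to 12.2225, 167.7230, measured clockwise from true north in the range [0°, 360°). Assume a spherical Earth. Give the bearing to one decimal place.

Δλ = 167.7230 − -142.2773 = 310.0003°; wrapped into (−180°, 180°]: -49.9997°.
θ = atan2( sin Δλ · cos φ₂ , cos φ₁ · sin φ₂ − sin φ₁ · cos φ₂ · cos Δλ )
  = atan2(-0.74868, 0.14013) = -79.399° → normalised to [0°, 360°): 280.601°.

280.6°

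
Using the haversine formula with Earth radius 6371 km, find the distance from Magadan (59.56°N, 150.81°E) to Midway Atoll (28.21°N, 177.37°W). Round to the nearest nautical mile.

Δλ = -177.37 − 150.81 = -328.18°; wrapped into (−180°, 180°]: 31.82°.
Δφ = 28.21 − 59.56 = -31.35°.
a = sin²(Δφ/2) + cos φ₁ · cos φ₂ · sin²(Δλ/2) = 0.106547.
c = 2·atan2(√a, √(1−a)) = 0.66502 rad → d = 6371·c ≈ 4236.82 km ≈ 2287.70 nmi.

2288 nmi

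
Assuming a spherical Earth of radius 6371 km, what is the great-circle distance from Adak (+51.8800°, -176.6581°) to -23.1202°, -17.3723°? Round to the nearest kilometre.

16361 km

Δλ = -17.3723 − -176.6581 = 159.2858°.
Δφ = -23.1202 − 51.8800 = -75.0002°.
a = sin²(Δφ/2) + cos φ₁ · cos φ₂ · sin²(Δλ/2) = 0.919972.
c = 2·atan2(√a, √(1−a)) = 2.56798 rad → d = 6371·c ≈ 16360.58 km.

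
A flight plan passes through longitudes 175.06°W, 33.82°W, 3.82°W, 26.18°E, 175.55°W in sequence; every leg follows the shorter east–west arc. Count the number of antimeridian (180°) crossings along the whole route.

Leg 1: -175.06° → -33.82°, shortest Δλ = 141.24° (east) — does not cross 180°.
Leg 2: -33.82° → -3.82°, shortest Δλ = 30.0° (east) — does not cross 180°.
Leg 3: -3.82° → +26.18°, shortest Δλ = 30.0° (east) — does not cross 180°.
Leg 4: +26.18° → -175.55°, shortest Δλ = 158.27° (east) — crosses 180°.
Total crossings: 1.

1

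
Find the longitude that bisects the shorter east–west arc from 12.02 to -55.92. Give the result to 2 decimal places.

-21.95°

Signed shortest Δλ from +12.02° to -55.92° is -67.94°.
Midpoint longitude = +12.02° + (-67.94°)/2 = +12.02° − 33.97° = -21.95°.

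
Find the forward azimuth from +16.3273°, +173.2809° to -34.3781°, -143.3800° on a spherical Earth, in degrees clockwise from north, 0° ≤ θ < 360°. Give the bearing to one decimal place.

141.4°

Δλ = -143.3800 − 173.2809 = -316.6609°; wrapped into (−180°, 180°]: 43.3391°.
θ = atan2( sin Δλ · cos φ₂ , cos φ₁ · sin φ₂ − sin φ₁ · cos φ₂ · cos Δλ )
  = atan2(0.56644, -0.71063) = 141.442° → normalised to [0°, 360°): 141.442°.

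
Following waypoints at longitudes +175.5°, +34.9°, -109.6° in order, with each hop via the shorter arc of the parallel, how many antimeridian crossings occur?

Leg 1: +175.5° → +34.9°, shortest Δλ = -140.6° (west) — does not cross 180°.
Leg 2: +34.9° → -109.6°, shortest Δλ = -144.5° (west) — does not cross 180°.
Total crossings: 0.

0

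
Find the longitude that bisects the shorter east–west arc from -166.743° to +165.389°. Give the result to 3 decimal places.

Signed shortest Δλ from -166.743° to +165.389° is -27.868°.
Midpoint longitude = -166.743° + (-27.868°)/2 = -166.743° − 13.934° = -180.677°.
Normalise into (−180°, 180°]: +179.323°.
(The naïve average (-166.743 + +165.389)/2 = -0.677° is on the wrong side of the globe.)

+179.323°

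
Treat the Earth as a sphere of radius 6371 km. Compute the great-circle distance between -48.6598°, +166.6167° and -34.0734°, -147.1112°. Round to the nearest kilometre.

4112 km

Δλ = -147.1112 − 166.6167 = -313.7279°; wrapped into (−180°, 180°]: 46.2721°.
Δφ = -34.0734 − -48.6598 = 14.5864°.
a = sin²(Δφ/2) + cos φ₁ · cos φ₂ · sin²(Δλ/2) = 0.100583.
c = 2·atan2(√a, √(1−a)) = 0.64544 rad → d = 6371·c ≈ 4112.11 km.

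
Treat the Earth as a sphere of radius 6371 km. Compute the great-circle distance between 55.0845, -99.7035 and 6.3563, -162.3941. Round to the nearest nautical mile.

Δλ = -162.3941 − -99.7035 = -62.6906°.
Δφ = 6.3563 − 55.0845 = -48.7282°.
a = sin²(Δφ/2) + cos φ₁ · cos φ₂ · sin²(Δλ/2) = 0.324116.
c = 2·atan2(√a, √(1−a)) = 1.21134 rad → d = 6371·c ≈ 7717.43 km ≈ 4167.08 nmi.

4167 nmi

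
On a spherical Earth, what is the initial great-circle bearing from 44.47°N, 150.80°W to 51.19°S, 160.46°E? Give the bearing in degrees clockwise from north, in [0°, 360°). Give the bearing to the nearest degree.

209°

Δλ = 160.46 − -150.80 = 311.26°; wrapped into (−180°, 180°]: -48.74°.
θ = atan2( sin Δλ · cos φ₂ , cos φ₁ · sin φ₂ − sin φ₁ · cos φ₂ · cos Δλ )
  = atan2(-0.47114, -0.84562) = -150.876° → normalised to [0°, 360°): 209.124°.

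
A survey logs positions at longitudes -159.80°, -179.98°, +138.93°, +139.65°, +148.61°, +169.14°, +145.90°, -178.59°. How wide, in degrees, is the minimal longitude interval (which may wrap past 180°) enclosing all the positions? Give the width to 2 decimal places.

Sort the longitudes: -179.98°, -178.59°, -159.80°, +138.93°, +139.65°, +145.90°, +148.61°, +169.14°.
Eastward gaps between consecutive values (wrapping around): 1.39°, 18.79°, 298.73°, 0.72°, 6.25°, 2.71°, 20.53°, 10.88°.
Largest gap = 298.73° ⇒ minimal covering band is its complement: 360° − 298.73° = 61.27°.
Band runs from +138.93° eastward to -159.80°, crossing the antimeridian.

61.27°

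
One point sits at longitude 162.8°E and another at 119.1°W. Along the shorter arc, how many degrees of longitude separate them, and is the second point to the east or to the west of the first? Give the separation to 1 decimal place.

Raw difference: -119.1 − 162.8 = -281.9°.
Normalise into (−180°, 180°]: -281.9° + 360° = 78.1°.
Positive ⇒ the second point lies to the east; separation 78.1°.

78.1° east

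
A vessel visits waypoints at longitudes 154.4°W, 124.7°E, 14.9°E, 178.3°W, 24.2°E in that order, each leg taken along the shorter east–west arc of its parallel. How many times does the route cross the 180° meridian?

3

Leg 1: -154.4° → +124.7°, shortest Δλ = -80.9° (west) — crosses 180°.
Leg 2: +124.7° → +14.9°, shortest Δλ = -109.8° (west) — does not cross 180°.
Leg 3: +14.9° → -178.3°, shortest Δλ = 166.8° (east) — crosses 180°.
Leg 4: -178.3° → +24.2°, shortest Δλ = -157.5° (west) — crosses 180°.
Total crossings: 3.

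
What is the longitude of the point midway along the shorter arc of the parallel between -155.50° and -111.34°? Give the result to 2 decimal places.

Signed shortest Δλ from -155.50° to -111.34° is +44.16°.
Midpoint longitude = -155.50° + (+44.16°)/2 = -155.50° + 22.08° = -133.42°.

-133.42°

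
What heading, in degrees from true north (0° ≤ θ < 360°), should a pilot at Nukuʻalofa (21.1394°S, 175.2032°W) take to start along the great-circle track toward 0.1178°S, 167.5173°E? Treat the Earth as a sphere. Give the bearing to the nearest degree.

Δλ = 167.5173 − -175.2032 = 342.7205°; wrapped into (−180°, 180°]: -17.2795°.
θ = atan2( sin Δλ · cos φ₂ , cos φ₁ · sin φ₂ − sin φ₁ · cos φ₂ · cos Δλ )
  = atan2(-0.29703, 0.34244) = -40.938° → normalised to [0°, 360°): 319.062°.

319°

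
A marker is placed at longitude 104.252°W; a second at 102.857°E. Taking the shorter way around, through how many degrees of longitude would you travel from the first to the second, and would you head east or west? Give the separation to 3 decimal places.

152.891° west

Raw difference: 102.857 − -104.252 = 207.109°.
Normalise into (−180°, 180°]: 207.109° − 360° = -152.891°.
Negative ⇒ the second point lies to the west; separation 152.891°.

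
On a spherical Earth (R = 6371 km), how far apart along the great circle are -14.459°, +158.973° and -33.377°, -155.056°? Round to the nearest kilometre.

Δλ = -155.056 − 158.973 = -314.029°; wrapped into (−180°, 180°]: 45.971°.
Δφ = -33.377 − -14.459 = -18.918°.
a = sin²(Δφ/2) + cos φ₁ · cos φ₂ · sin²(Δλ/2) = 0.150314.
c = 2·atan2(√a, √(1−a)) = 0.79628 rad → d = 6371·c ≈ 5073.08 km.

5073 km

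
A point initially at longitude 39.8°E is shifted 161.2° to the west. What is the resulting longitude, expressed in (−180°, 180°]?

Start at +39.8°; shift −161.2° → -121.4°.
-121.4° already lies in (−180°, 180°].

121.4°W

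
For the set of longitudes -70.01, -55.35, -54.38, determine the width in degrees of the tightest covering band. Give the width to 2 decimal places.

Sort the longitudes: -70.01°, -55.35°, -54.38°.
Eastward gaps between consecutive values (wrapping around): 14.66°, 0.97°, 344.37°.
Largest gap = 344.37° ⇒ minimal covering band is its complement: 360° − 344.37° = 15.63°.
Band runs from -70.01° eastward to -54.38°.

15.63°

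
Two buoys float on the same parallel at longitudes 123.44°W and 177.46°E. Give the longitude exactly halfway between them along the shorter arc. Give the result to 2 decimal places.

152.99°W

Signed shortest Δλ from -123.44° to +177.46° is -59.10°.
Midpoint longitude = -123.44° + (-59.10°)/2 = -123.44° − 29.55° = -152.99°.
(The naïve average (-123.44 + +177.46)/2 = 27.01° is on the wrong side of the globe.)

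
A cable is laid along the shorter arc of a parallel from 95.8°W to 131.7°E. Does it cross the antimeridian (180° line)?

Yes

Naïve |131.7 − -95.8| = 227.5° > 180°, so the shorter arc goes the other way round — across 180°.
Signed shortest Δλ = ((131.7 − -95.8 + 180) mod 360) − 180 = -132.5°.
Going west by 132.5° from -95.8° passes through 180° before reaching +131.7°.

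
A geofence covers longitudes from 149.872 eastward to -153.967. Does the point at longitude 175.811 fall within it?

Yes

Band width going east from +149.872° to -153.967°: ((-153.967 − 149.872) mod 360) = 56.161°.
Offset of +175.811° east of the west edge: ((175.811 − 149.872) mod 360) = 25.939°.
25.939° ≤ 56.161° ⇒ inside.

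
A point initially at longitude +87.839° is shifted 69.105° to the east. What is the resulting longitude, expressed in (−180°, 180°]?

Start at +87.839°; shift +69.105° → +156.944°.
+156.944° already lies in (−180°, 180°].

+156.944°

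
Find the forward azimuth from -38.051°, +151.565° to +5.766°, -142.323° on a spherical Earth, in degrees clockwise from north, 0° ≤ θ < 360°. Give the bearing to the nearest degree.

70°

Δλ = -142.323 − 151.565 = -293.888°; wrapped into (−180°, 180°]: 66.112°.
θ = atan2( sin Δλ · cos φ₂ , cos φ₁ · sin φ₂ − sin φ₁ · cos φ₂ · cos Δλ )
  = atan2(0.90971, 0.32745) = 70.204° → normalised to [0°, 360°): 70.204°.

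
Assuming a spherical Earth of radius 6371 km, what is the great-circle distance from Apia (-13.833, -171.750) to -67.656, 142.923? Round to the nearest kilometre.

Δλ = 142.923 − -171.750 = 314.673°; wrapped into (−180°, 180°]: -45.327°.
Δφ = -67.656 − -13.833 = -53.823°.
a = sin²(Δφ/2) + cos φ₁ · cos φ₂ · sin²(Δλ/2) = 0.259666.
c = 2·atan2(√a, √(1−a)) = 1.06938 rad → d = 6371·c ≈ 6813.01 km.

6813 km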